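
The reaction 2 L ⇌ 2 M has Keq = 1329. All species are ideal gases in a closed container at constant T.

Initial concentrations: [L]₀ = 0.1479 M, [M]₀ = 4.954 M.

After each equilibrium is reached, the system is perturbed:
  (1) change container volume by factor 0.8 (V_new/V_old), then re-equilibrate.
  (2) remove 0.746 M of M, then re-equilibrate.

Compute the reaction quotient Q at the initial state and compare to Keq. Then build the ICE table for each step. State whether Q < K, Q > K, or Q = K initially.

Q₀ = 1122; Q < K (proceeds forward)

Q₀ = 1122 vs Keq = 1329 ⇒ Q<K, forward
Step 1:
                    L           M
  init         0.1479       4.954
  Δ          -0.01169     0.01169
  eq           0.1362       4.966
  solve Keq expr → x = 0.005844; check Q = 1329
Then change container volume by factor 0.8 (V_new/V_old).
Step 2:
                    L           M
  init         0.1703       6.207
  Δ                 0           0
  eq           0.1703       6.207
  solve Keq expr → x = 0; check Q = 1329
Then remove 0.746 M of M.
Step 3:
                    L           M
  init         0.1703       5.461
  Δ          -0.01992     0.01992
  eq           0.1503       5.481
  solve Keq expr → x = 0.009958; check Q = 1329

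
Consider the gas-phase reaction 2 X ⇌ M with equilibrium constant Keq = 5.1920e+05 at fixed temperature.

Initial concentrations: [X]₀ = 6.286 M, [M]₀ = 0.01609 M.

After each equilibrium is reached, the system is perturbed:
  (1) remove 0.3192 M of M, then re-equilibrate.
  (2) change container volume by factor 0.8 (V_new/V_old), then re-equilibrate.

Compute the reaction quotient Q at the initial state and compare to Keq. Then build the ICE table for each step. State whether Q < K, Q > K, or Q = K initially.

Q₀ = 4.0720e-04 vs Keq = 5.1920e+05 ⇒ Q<K, forward
Step 1:
                    X           M
  Initial       6.286     0.01609
  Change       -6.284       3.142
  Equil      0.002466       3.158
  solve Keq expr → x = 3.142; check Q = 5.1920e+05
Then remove 0.3192 M of M.
Step 2:
                    X           M
  Initial    0.002466       2.839
  Change  -1.2794e-04  6.3968e-05
  Equil      0.002338       2.839
  solve Keq expr → x = 6.3968e-05; check Q = 5.1920e+05
Then change container volume by factor 0.8 (V_new/V_old).
Step 3:
                    X           M
  Initial    0.002923       3.548
  Change  -3.0851e-04  1.5426e-04
  Equil      0.002614       3.549
  solve Keq expr → x = 1.5426e-04; check Q = 5.1920e+05

Q₀ = 4.0720e-04; Q < K (proceeds forward)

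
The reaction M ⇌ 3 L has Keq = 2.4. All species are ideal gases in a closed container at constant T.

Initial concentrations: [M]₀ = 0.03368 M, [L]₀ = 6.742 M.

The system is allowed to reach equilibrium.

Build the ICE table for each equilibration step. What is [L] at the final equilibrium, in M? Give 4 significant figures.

[L]_eq = 1.612 M

Q₀ = 9099 vs Keq = 2.4 ⇒ Q>K, reverse
Step 1:
                    M           L
  I           0.03368       6.742
  C              1.71       -5.13
  E             1.744       1.612
  solve Keq expr → x = -1.71; check Q = 2.4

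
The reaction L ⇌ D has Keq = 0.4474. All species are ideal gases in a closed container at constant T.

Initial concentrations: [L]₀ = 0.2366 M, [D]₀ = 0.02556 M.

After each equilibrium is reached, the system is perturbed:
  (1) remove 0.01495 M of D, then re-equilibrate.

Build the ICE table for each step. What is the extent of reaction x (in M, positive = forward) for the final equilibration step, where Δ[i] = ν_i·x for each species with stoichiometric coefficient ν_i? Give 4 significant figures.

x = 0.01033 M

Q₀ = 0.108 vs Keq = 0.4474 ⇒ Q<K, forward
Step 1:
                   L          D
  I           0.2366    0.02556
  C         -0.05548    0.05548
  E           0.1811    0.08104
  solve Keq expr → x = 0.05548; check Q = 0.4474
Then remove 0.01495 M of D.
Step 2:
                   L          D
  I           0.1811    0.06609
  C         -0.01033    0.01033
  E           0.1708    0.07641
  solve Keq expr → x = 0.01033; check Q = 0.4474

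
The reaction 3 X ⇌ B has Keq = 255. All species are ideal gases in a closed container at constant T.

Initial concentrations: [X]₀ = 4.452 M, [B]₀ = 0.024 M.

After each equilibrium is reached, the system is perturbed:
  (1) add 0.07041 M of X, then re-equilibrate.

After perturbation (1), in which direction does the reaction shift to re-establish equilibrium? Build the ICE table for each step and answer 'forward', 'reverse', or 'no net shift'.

Q₀ = 2.7199e-04 vs Keq = 255 ⇒ Q<K, forward
Step 1:
                  X         B
  I           4.452     0.024
  C          -4.274     1.425
  E          0.1784     1.449
  solve Keq expr → x = 1.425; check Q = 255
Then add 0.07041 M of X.
Step 2:
                  X         B
  I          0.2488     1.449
  C        -0.06946   0.02315
  E          0.1794     1.472
  solve Keq expr → x = 0.02315; check Q = 255

Direction: forward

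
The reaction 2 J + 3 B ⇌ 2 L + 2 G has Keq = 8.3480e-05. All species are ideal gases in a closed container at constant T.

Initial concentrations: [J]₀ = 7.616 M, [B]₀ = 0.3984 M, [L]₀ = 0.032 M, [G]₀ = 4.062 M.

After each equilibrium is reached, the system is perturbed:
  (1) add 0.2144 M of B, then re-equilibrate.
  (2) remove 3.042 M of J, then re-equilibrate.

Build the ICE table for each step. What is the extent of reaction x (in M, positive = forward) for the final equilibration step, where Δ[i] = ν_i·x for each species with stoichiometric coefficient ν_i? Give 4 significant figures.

x = -0.001754 M

Q₀ = 0.004606 vs Keq = 8.3480e-05 ⇒ Q>K, reverse
Step 1:
                    J           B           L           G
  I             7.616      0.3984       0.032       4.062
  C           0.02697     0.04045    -0.02697    -0.02697
  E             7.643      0.4389    0.005031       4.035
  solve Keq expr → x = -0.01348; check Q = 8.3480e-05
Then add 0.2144 M of B.
Step 2:
                    J           B           L           G
  I             7.643      0.6533    0.005031       4.035
  C         -0.003968   -0.005952    0.003968    0.003968
  E             7.639      0.6473    0.008999       4.039
  solve Keq expr → x = 0.001984; check Q = 8.3480e-05
Then remove 3.042 M of J.
Step 3:
                    J           B           L           G
  I             4.597      0.6473    0.008999       4.039
  C          0.003509    0.005263   -0.003509   -0.003509
  E             4.601      0.6526    0.005491       4.035
  solve Keq expr → x = -0.001754; check Q = 8.3480e-05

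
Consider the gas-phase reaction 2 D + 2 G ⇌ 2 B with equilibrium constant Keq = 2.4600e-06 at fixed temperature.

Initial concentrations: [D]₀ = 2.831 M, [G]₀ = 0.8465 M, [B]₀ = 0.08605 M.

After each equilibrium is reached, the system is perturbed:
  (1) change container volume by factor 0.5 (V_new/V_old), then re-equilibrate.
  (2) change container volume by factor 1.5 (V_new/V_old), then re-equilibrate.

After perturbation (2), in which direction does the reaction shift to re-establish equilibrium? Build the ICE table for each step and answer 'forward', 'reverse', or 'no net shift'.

Direction: reverse

Q₀ = 0.001289 vs Keq = 2.4600e-06 ⇒ Q>K, reverse
Step 1:
                  D         G         B
  init        2.831    0.8465   0.08605
  Δ         0.08181   0.08181  -0.08181
  eq          2.913    0.9283  0.004241
  solve Keq expr → x = -0.0409; check Q = 2.4600e-06
Then change container volume by factor 0.5 (V_new/V_old).
Step 2:
                  D         G         B
  init        5.826     1.857  0.008482
  Δ       -0.008381 -0.008381  0.008381
  eq          5.817     1.848   0.01686
  solve Keq expr → x = 0.004191; check Q = 2.4600e-06
Then change container volume by factor 1.5 (V_new/V_old).
Step 3:
                  D         G         B
  init        3.878     1.232   0.01124
  Δ        0.003718  0.003718 -0.003718
  eq          3.882     1.236  0.007525
  solve Keq expr → x = -0.001859; check Q = 2.4600e-06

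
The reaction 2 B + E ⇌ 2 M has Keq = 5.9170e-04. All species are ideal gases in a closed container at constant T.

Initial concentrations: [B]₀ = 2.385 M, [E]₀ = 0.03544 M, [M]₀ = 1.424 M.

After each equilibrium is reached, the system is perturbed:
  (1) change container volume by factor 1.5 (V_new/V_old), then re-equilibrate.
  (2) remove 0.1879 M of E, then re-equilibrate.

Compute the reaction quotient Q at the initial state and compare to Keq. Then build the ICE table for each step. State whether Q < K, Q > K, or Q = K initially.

Q₀ = 10.06 vs Keq = 5.9170e-04 ⇒ Q>K, reverse
Step 1:
                  B         E         M
  I           2.385   0.03544     1.424
  C           1.348    0.6738    -1.348
  E           3.733    0.7092   0.07646
  solve Keq expr → x = -0.6738; check Q = 5.9170e-04
Then change container volume by factor 1.5 (V_new/V_old).
Step 2:
                  B         E         M
  I           2.488    0.4728   0.05097
  C        0.009005  0.004502 -0.009005
  E           2.497    0.4773   0.04197
  solve Keq expr → x = -0.004502; check Q = 5.9170e-04
Then remove 0.1879 M of E.
Step 3:
                  B         E         M
  I           2.497    0.2894   0.04197
  C         0.00892   0.00446  -0.00892
  E           2.506    0.2939   0.03305
  solve Keq expr → x = -0.00446; check Q = 5.9170e-04

Q₀ = 10.06; Q > K (proceeds reverse)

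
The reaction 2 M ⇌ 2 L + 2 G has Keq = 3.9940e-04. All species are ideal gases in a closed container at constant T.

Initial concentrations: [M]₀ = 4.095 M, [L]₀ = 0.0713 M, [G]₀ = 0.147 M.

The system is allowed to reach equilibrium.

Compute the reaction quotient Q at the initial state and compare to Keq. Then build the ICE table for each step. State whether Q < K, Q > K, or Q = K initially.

Q₀ = 6.5510e-06; Q < K (proceeds forward)

Q₀ = 6.5510e-06 vs Keq = 3.9940e-04 ⇒ Q<K, forward
Step 1:
                   M          L          G
  init         4.095     0.0713      0.147
  Δ          -0.1734     0.1734     0.1734
  eq           3.922     0.2447     0.3204
  solve Keq expr → x = 0.08668; check Q = 3.9940e-04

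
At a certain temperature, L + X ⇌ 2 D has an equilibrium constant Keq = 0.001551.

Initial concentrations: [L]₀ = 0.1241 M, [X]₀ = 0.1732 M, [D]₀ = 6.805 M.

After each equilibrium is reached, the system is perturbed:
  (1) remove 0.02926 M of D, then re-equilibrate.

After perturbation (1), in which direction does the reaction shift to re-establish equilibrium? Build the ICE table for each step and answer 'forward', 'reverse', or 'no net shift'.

Q₀ = 2154 vs Keq = 0.001551 ⇒ Q>K, reverse
Step 1:
                  L         X         D
  Initial    0.1241    0.1732     6.805
  Change      3.334     3.334    -6.668
  Equil       3.458     3.507    0.1371
  solve Keq expr → x = -3.334; check Q = 0.001551
Then remove 0.02926 M of D.
Step 2:
                  L         X         D
  Initial     3.458     3.507    0.1079
  Change   -0.01435  -0.01435   0.02869
  Equil       3.444     3.493    0.1366
  solve Keq expr → x = 0.01435; check Q = 0.001551

Direction: forward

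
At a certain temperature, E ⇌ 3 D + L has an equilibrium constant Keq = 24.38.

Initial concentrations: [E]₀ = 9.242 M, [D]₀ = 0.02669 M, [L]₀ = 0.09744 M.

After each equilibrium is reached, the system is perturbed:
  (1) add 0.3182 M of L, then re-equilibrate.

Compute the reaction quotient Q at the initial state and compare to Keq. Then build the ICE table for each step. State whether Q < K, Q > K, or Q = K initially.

Q₀ = 2.0046e-07; Q < K (proceeds forward)

Q₀ = 2.0046e-07 vs Keq = 24.38 ⇒ Q<K, forward
Step 1:
                   E          D          L
  I            9.242    0.02669    0.09744
  C           -1.591      4.772      1.591
  E            7.651      4.799      1.688
  solve Keq expr → x = 1.591; check Q = 24.38
Then add 0.3182 M of L.
Step 2:
                   E          D          L
  I            7.651      4.799      2.006
  C          0.06763    -0.2029   -0.06763
  E            7.719      4.596      1.939
  solve Keq expr → x = -0.06763; check Q = 24.38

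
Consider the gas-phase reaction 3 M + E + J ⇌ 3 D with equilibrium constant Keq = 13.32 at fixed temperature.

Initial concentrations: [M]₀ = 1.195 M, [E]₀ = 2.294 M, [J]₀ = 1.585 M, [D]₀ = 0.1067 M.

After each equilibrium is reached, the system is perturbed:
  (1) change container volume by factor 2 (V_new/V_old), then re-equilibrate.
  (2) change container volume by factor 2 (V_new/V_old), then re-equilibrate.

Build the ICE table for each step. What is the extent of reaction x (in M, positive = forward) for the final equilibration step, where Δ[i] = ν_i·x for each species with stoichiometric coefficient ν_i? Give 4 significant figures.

Q₀ = 1.9578e-04 vs Keq = 13.32 ⇒ Q<K, forward
Step 1:
                   M          E          J          D
  I            1.195      2.294      1.585     0.1067
  C          -0.8886    -0.2962    -0.2962     0.8886
  E           0.3064      1.998      1.289     0.9953
  solve Keq expr → x = 0.2962; check Q = 13.32
Then change container volume by factor 2 (V_new/V_old).
Step 2:
                   M          E          J          D
  I           0.1532     0.9989     0.6444     0.4977
  C          0.05812    0.01937    0.01937   -0.05812
  E           0.2113      1.018     0.6638     0.4396
  solve Keq expr → x = -0.01937; check Q = 13.32
Then change container volume by factor 2 (V_new/V_old).
Step 3:
                   M          E          J          D
  I           0.1056     0.5091     0.3319     0.2198
  C          0.03373    0.01124    0.01124   -0.03373
  E           0.1394     0.5204     0.3431      0.186
  solve Keq expr → x = -0.01124; check Q = 13.32

x = -0.01124 M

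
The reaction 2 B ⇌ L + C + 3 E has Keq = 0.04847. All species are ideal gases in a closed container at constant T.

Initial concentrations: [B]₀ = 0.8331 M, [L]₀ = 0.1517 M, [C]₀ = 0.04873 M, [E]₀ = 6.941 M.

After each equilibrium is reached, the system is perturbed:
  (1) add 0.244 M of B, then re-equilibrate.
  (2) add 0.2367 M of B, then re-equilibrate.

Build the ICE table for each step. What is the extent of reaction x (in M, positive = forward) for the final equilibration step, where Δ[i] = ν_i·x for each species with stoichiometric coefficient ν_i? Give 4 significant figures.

x = 8.6161e-04 M

Q₀ = 3.562 vs Keq = 0.04847 ⇒ Q>K, reverse
Step 1:
                   B          L          C          E
  I           0.8331     0.1517    0.04873      6.941
  C          0.09491   -0.04746   -0.04746    -0.1424
  E            0.928     0.1042   0.001274      6.799
  solve Keq expr → x = -0.04746; check Q = 0.04847
Then add 0.244 M of B.
Step 2:
                   B          L          C          E
  I            1.172     0.1042   0.001274      6.799
  C        -0.001474 7.3687e-04 7.3687e-04   0.002211
  E            1.171      0.105   0.002011      6.801
  solve Keq expr → x = 7.3687e-04; check Q = 0.04847
Then add 0.2367 M of B.
Step 3:
                   B          L          C          E
  I            1.407      0.105   0.002011      6.801
  C        -0.001723 8.6161e-04 8.6161e-04   0.002585
  E            1.406     0.1058   0.002873      6.803
  solve Keq expr → x = 8.6161e-04; check Q = 0.04847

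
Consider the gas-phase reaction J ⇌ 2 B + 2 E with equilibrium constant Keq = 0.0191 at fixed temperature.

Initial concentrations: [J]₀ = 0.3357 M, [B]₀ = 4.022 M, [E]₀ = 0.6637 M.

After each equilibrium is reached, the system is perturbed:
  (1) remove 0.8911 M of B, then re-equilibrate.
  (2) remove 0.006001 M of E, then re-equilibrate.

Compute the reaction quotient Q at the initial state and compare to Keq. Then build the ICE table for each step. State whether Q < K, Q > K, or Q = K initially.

Q₀ = 21.23 vs Keq = 0.0191 ⇒ Q>K, reverse
Step 1:
                   J          B          E
  init        0.3357      4.022     0.6637
  Δ           0.3154    -0.6308    -0.6308
  eq          0.6511      3.391    0.03288
  solve Keq expr → x = -0.3154; check Q = 0.0191
Then remove 0.8911 M of B.
Step 2:
                   J          B          E
  init        0.6511        2.5    0.03288
  Δ        -0.005663    0.01133    0.01133
  eq          0.6454      2.511    0.04421
  solve Keq expr → x = 0.005663; check Q = 0.0191
Then remove 0.006001 M of E.
Step 3:
                   J          B          E
  init        0.6454      2.511    0.03821
  Δ          -0.0029     0.0058     0.0058
  eq          0.6425      2.517    0.04401
  solve Keq expr → x = 0.0029; check Q = 0.0191

Q₀ = 21.23; Q > K (proceeds reverse)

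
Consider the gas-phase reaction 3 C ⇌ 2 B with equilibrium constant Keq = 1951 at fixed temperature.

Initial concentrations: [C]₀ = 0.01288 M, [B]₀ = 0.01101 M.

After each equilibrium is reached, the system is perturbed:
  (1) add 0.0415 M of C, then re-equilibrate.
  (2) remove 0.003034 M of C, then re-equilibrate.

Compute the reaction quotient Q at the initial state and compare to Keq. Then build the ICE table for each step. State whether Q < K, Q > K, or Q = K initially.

Q₀ = 56.73 vs Keq = 1951 ⇒ Q<K, forward
Step 1:
                   C          B
  Initial    0.01288    0.01101
  Change    -0.00776   0.005173
  Equil      0.00512    0.01618
  solve Keq expr → x = 0.002587; check Q = 1951
Then add 0.0415 M of C.
Step 2:
                   C          B
  Initial    0.04662    0.01618
  Change    -0.03712    0.02474
  Equil     0.009504    0.04093
  solve Keq expr → x = 0.01237; check Q = 1951
Then remove 0.003034 M of C.
Step 3:
                   C          B
  Initial    0.00647    0.04093
  Change    0.002748  -0.001832
  Equil     0.009219    0.03909
  solve Keq expr → x = -9.1607e-04; check Q = 1951

Q₀ = 56.73; Q < K (proceeds forward)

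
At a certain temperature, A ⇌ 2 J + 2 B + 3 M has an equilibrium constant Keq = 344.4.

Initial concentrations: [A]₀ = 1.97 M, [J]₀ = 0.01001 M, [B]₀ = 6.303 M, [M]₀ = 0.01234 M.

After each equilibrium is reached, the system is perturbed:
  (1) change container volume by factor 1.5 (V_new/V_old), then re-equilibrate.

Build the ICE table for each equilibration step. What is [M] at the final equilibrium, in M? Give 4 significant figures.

Q₀ = 3.7970e-09 vs Keq = 344.4 ⇒ Q<K, forward
Step 1:
                   A          J          B          M
  I             1.97    0.01001      6.303    0.01234
  C          -0.5959      1.192      1.192      1.788
  E            1.374      1.202      7.495        1.8
  solve Keq expr → x = 0.5959; check Q = 344.4
Then change container volume by factor 1.5 (V_new/V_old).
Step 2:
                   A          J          B          M
  I           0.9161     0.8012      4.997        1.2
  C          -0.2006     0.4012     0.4012     0.6018
  E           0.7155      1.202      5.398      1.802
  solve Keq expr → x = 0.2006; check Q = 344.4

[M]_eq = 1.802 M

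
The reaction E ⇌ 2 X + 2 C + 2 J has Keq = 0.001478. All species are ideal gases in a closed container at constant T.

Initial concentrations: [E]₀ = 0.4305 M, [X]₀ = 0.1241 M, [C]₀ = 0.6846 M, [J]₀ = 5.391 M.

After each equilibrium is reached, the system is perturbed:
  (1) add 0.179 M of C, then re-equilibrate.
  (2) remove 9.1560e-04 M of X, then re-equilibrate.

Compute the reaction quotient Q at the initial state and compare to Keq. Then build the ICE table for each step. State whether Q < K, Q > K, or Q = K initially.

Q₀ = 0.4873; Q > K (proceeds reverse)

Q₀ = 0.4873 vs Keq = 0.001478 ⇒ Q>K, reverse
Step 1:
                   E          X          C          J
  Initial     0.4305     0.1241     0.6846      5.391
  Change     0.05758    -0.1152    -0.1152    -0.1152
  Equil       0.4881    0.00894     0.5694      5.276
  solve Keq expr → x = -0.05758; check Q = 0.001478
Then add 0.179 M of C.
Step 2:
                   E          X          C          J
  Initial     0.4881    0.00894     0.7484      5.276
  Change    0.001054  -0.002109  -0.002109  -0.002109
  Equil       0.4891   0.006831     0.7463      5.274
  solve Keq expr → x = -0.001054; check Q = 0.001478
Then remove 9.1560e-04 M of X.
Step 3:
                   E          X          C          J
  Initial     0.4891   0.005916     0.7463      5.274
  Change  -4.5151e-04 9.0303e-04 9.0303e-04 9.0303e-04
  Equil       0.4887   0.006819     0.7472      5.275
  solve Keq expr → x = 4.5151e-04; check Q = 0.001478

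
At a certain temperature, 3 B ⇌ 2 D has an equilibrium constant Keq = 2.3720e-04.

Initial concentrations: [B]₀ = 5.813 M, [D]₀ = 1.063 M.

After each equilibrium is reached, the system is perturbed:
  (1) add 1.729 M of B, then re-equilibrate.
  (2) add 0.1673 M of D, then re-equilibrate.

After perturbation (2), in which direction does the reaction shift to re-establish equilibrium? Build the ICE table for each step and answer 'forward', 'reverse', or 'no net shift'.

Direction: reverse

Q₀ = 0.005753 vs Keq = 2.3720e-04 ⇒ Q>K, reverse
Step 1:
                   B          D
  I            5.813      1.063
  C            1.168    -0.7789
  E            6.981     0.2841
  solve Keq expr → x = -0.3895; check Q = 2.3720e-04
Then add 1.729 M of B.
Step 2:
                   B          D
  I             8.71     0.2841
  C          -0.1522     0.1015
  E            8.558     0.3856
  solve Keq expr → x = 0.05075; check Q = 2.3720e-04
Then add 0.1673 M of D.
Step 3:
                   B          D
  I            8.558     0.5529
  C           0.2277    -0.1518
  E            8.786     0.4011
  solve Keq expr → x = -0.0759; check Q = 2.3720e-04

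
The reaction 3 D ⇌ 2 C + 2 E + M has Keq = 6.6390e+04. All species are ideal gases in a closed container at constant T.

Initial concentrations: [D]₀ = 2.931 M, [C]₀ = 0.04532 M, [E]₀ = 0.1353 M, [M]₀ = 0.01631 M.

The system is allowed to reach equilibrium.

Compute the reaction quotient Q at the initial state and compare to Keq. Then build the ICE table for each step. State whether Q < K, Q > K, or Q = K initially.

Q₀ = 2.4355e-08; Q < K (proceeds forward)

Q₀ = 2.4355e-08 vs Keq = 6.6390e+04 ⇒ Q<K, forward
Step 1:
                   D          C          E          M
  init         2.931    0.04532     0.1353    0.01631
  Δ           -2.869      1.913      1.913     0.9564
  eq         0.06177      1.958      2.048     0.9727
  solve Keq expr → x = 0.9564; check Q = 6.6390e+04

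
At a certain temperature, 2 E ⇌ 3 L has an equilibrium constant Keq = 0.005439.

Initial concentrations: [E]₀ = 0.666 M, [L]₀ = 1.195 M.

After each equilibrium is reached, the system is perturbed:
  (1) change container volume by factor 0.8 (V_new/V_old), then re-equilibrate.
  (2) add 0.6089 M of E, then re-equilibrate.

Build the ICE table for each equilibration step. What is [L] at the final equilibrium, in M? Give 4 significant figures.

Q₀ = 3.847 vs Keq = 0.005439 ⇒ Q>K, reverse
Step 1:
                   E          L
  init         0.666      1.195
  Δ           0.6555    -0.9832
  eq           1.321     0.2118
  solve Keq expr → x = -0.3277; check Q = 0.005439
Then change container volume by factor 0.8 (V_new/V_old).
Step 2:
                   E          L
  init         1.652     0.2647
  Δ          0.01187    -0.0178
  eq           1.664     0.2469
  solve Keq expr → x = -0.005933; check Q = 0.005439
Then add 0.6089 M of E.
Step 3:
                   E          L
  init         2.273     0.2469
  Δ          -0.0359    0.05386
  eq           2.237     0.3008
  solve Keq expr → x = 0.01795; check Q = 0.005439

[L]_eq = 0.3008 M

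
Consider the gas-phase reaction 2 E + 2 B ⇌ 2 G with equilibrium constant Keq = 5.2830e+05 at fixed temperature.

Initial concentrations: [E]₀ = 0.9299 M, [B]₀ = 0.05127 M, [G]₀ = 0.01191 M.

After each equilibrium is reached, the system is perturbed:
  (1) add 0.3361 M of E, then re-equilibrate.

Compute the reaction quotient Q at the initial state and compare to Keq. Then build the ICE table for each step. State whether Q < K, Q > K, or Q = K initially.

Q₀ = 0.06241 vs Keq = 5.2830e+05 ⇒ Q<K, forward
Step 1:
                    E           B           G
  init         0.9299     0.05127     0.01191
  Δ          -0.05117    -0.05117     0.05117
  eq           0.8787  9.8765e-05     0.06308
  solve Keq expr → x = 0.02559; check Q = 5.2830e+05
Then add 0.3361 M of E.
Step 2:
                    E           B           G
  init          1.215  9.8765e-05     0.06308
  Δ       -2.7292e-05 -2.7292e-05  2.7292e-05
  eq            1.215  7.1473e-05     0.06311
  solve Keq expr → x = 1.3646e-05; check Q = 5.2830e+05

Q₀ = 0.06241; Q < K (proceeds forward)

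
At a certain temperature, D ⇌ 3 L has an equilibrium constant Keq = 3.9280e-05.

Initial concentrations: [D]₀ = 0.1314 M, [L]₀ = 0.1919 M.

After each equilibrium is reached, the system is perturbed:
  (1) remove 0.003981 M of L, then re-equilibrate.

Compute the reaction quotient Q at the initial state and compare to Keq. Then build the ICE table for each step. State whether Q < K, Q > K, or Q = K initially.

Q₀ = 0.05378; Q > K (proceeds reverse)

Q₀ = 0.05378 vs Keq = 3.9280e-05 ⇒ Q>K, reverse
Step 1:
                  D         L
  Initial    0.1314    0.1919
  Change    0.05747   -0.1724
  Equil      0.1889    0.0195
  solve Keq expr → x = -0.05747; check Q = 3.9280e-05
Then remove 0.003981 M of L.
Step 2:
                  D         L
  Initial    0.1889   0.01552
  Change  -0.001312  0.003936
  Equil      0.1876   0.01946
  solve Keq expr → x = 0.001312; check Q = 3.9280e-05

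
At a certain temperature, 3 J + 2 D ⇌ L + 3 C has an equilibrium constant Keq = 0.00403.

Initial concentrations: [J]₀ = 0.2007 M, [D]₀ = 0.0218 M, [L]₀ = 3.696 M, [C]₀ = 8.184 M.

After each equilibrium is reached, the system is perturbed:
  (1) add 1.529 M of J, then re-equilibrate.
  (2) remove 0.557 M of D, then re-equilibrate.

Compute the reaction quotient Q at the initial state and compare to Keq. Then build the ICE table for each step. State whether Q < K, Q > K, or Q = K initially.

Q₀ = 5.2732e+08; Q > K (proceeds reverse)

Q₀ = 5.2732e+08 vs Keq = 0.00403 ⇒ Q>K, reverse
Step 1:
                   J          D          L          C
  init        0.2007     0.0218      3.696      8.184
  Δ            6.053      4.036     -2.018     -6.053
  eq           6.254      4.057      1.678      2.131
  solve Keq expr → x = -2.018; check Q = 0.00403
Then add 1.529 M of J.
Step 2:
                   J          D          L          C
  init         7.783      4.057      1.678      2.131
  Δ          -0.2926    -0.1951    0.09755     0.2926
  eq           7.491      3.862      1.776      2.423
  solve Keq expr → x = 0.09755; check Q = 0.00403
Then remove 0.557 M of D.
Step 3:
                   J          D          L          C
  init         7.491      3.305      1.776      2.423
  Δ           0.1378     0.0919   -0.04595    -0.1378
  eq           7.628      3.397       1.73      2.285
  solve Keq expr → x = -0.04595; check Q = 0.00403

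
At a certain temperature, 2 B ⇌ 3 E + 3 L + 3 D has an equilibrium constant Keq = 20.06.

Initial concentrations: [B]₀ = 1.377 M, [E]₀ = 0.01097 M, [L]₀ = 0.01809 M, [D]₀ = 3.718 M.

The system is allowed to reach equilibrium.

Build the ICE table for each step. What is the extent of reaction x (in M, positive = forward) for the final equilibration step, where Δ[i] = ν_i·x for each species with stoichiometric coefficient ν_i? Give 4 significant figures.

x = 0.2453 M

Q₀ = 2.1183e-10 vs Keq = 20.06 ⇒ Q<K, forward
Step 1:
                    B           E           L           D
  I             1.377     0.01097     0.01809       3.718
  C           -0.4905      0.7358      0.7358      0.7358
  E            0.8865      0.7468      0.7539       4.454
  solve Keq expr → x = 0.2453; check Q = 20.06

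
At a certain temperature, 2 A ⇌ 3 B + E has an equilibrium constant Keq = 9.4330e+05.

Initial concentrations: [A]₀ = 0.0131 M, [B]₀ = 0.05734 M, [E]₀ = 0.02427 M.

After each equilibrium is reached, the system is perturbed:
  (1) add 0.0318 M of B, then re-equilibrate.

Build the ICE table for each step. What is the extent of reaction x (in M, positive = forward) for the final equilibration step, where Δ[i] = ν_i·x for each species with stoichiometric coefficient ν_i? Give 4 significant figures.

Q₀ = 0.02666 vs Keq = 9.4330e+05 ⇒ Q<K, forward
Step 1:
                   A          B          E
  Initial     0.0131    0.05734    0.02427
  Change     -0.0131    0.01964   0.006548
  Equil   3.8608e-06    0.07698    0.03082
  solve Keq expr → x = 0.006548; check Q = 9.4330e+05
Then add 0.0318 M of B.
Step 2:
                   A          B          E
  Initial 3.8608e-06     0.1088    0.03082
  Change  2.6239e-06 -3.9359e-06 -1.3120e-06
  Equil   6.4848e-06     0.1088    0.03082
  solve Keq expr → x = -1.3120e-06; check Q = 9.4330e+05

x = -1.3120e-06 M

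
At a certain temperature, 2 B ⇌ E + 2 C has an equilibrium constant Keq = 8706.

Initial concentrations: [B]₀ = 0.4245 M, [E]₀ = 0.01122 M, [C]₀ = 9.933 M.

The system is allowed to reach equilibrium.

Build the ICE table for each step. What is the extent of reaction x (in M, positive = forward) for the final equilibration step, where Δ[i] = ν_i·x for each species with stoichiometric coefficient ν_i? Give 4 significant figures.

Q₀ = 6.143 vs Keq = 8706 ⇒ Q<K, forward
Step 1:
                    B           E           C
  Initial      0.4245     0.01122       9.933
  Change      -0.3752      0.1876      0.3752
  Equil       0.04926      0.1988       10.31
  solve Keq expr → x = 0.1876; check Q = 8706

x = 0.1876 M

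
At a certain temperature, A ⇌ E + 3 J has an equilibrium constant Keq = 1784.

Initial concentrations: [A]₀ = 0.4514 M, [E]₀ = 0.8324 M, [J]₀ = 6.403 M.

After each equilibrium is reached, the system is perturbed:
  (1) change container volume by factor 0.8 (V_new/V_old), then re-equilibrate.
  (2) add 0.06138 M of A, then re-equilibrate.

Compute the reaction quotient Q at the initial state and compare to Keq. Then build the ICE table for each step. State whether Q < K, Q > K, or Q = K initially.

Q₀ = 484.1 vs Keq = 1784 ⇒ Q<K, forward
Step 1:
                  A         E         J
  init       0.4514    0.8324     6.403
  Δ          -0.236     0.236    0.7081
  eq         0.2154     1.068     7.111
  solve Keq expr → x = 0.236; check Q = 1784
Then change container volume by factor 0.8 (V_new/V_old).
Step 2:
                  A         E         J
  init       0.2692     1.336     8.889
  Δ          0.1388   -0.1388   -0.4164
  eq          0.408     1.197     8.473
  solve Keq expr → x = -0.1388; check Q = 1784
Then add 0.06138 M of A.
Step 3:
                  A         E         J
  init       0.4694     1.197     8.473
  Δ        -0.03425   0.03425    0.1027
  eq         0.4351     1.231     8.575
  solve Keq expr → x = 0.03425; check Q = 1784

Q₀ = 484.1; Q < K (proceeds forward)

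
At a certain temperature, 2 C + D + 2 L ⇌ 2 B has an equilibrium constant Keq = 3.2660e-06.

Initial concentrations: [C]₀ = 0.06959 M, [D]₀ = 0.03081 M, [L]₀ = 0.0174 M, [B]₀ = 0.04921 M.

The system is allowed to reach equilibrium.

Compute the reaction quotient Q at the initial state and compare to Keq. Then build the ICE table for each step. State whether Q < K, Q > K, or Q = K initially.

Q₀ = 5.3607e+04; Q > K (proceeds reverse)

Q₀ = 5.3607e+04 vs Keq = 3.2660e-06 ⇒ Q>K, reverse
Step 1:
                    C           D           L           B
  init        0.06959     0.03081      0.0174     0.04921
  Δ           0.04921      0.0246     0.04921    -0.04921
  eq           0.1188     0.05541     0.06661  3.3662e-06
  solve Keq expr → x = -0.0246; check Q = 3.2660e-06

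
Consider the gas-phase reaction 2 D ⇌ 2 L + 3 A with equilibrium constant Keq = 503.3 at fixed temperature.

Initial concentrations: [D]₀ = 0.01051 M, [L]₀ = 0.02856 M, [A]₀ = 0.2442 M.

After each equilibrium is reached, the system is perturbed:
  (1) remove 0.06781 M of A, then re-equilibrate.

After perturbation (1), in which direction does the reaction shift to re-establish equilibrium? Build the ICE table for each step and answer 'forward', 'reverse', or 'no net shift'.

Q₀ = 0.1075 vs Keq = 503.3 ⇒ Q<K, forward
Step 1:
                    D           L           A
  Initial     0.01051     0.02856      0.2442
  Change     -0.01028     0.01028     0.01542
  Equil    2.2903e-04     0.03884      0.2596
  solve Keq expr → x = 0.00514; check Q = 503.3
Then remove 0.06781 M of A.
Step 2:
                    D           L           A
  Initial  2.2903e-04     0.03884      0.1918
  Change  -8.3132e-05  8.3132e-05  1.2470e-04
  Equil    1.4589e-04     0.03892      0.1919
  solve Keq expr → x = 4.1566e-05; check Q = 503.3

Direction: forward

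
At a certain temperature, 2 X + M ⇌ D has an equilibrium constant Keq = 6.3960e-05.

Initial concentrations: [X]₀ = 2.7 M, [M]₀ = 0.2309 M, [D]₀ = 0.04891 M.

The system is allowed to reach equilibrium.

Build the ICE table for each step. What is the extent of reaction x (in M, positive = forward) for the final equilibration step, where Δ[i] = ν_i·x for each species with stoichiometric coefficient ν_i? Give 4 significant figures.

x = -0.04877 M

Q₀ = 0.02906 vs Keq = 6.3960e-05 ⇒ Q>K, reverse
Step 1:
                    X           M           D
  init            2.7      0.2309     0.04891
  Δ           0.09754     0.04877    -0.04877
  eq            2.798      0.2797  1.3999e-04
  solve Keq expr → x = -0.04877; check Q = 6.3960e-05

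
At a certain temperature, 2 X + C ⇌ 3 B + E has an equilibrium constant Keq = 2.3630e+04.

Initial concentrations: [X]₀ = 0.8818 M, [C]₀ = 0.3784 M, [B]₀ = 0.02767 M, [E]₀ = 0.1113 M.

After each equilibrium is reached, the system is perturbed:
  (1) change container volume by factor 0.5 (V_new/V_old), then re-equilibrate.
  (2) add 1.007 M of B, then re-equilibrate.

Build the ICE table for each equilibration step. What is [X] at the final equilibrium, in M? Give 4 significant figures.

Q₀ = 8.0137e-06 vs Keq = 2.3630e+04 ⇒ Q<K, forward
Step 1:
                    X           C           B           E
  Initial      0.8818      0.3784     0.02767      0.1113
  Change      -0.7529     -0.3765       1.129      0.3765
  Equil        0.1289    0.001926       1.157      0.4878
  solve Keq expr → x = 0.3765; check Q = 2.3630e+04
Then change container volume by factor 0.5 (V_new/V_old).
Step 2:
                    X           C           B           E
  Initial      0.2577    0.003852       2.314      0.9755
  Change     0.006695    0.003347    -0.01004   -0.003347
  Equil        0.2644    0.007199       2.304      0.9722
  solve Keq expr → x = -0.003347; check Q = 2.3630e+04
Then add 1.007 M of B.
Step 3:
                    X           C           B           E
  Initial      0.2644    0.007199       3.311      0.9722
  Change      0.02089     0.01044    -0.03133    -0.01044
  Equil        0.2853     0.01764        3.28      0.9618
  solve Keq expr → x = -0.01044; check Q = 2.3630e+04

[X]_eq = 0.2853 M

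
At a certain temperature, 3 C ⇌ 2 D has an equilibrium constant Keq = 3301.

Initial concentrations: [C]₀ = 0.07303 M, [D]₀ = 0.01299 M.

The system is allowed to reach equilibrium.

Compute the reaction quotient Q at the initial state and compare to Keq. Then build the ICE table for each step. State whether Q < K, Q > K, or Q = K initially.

Q₀ = 0.4332 vs Keq = 3301 ⇒ Q<K, forward
Step 1:
                    C           D
  init        0.07303     0.01299
  Δ          -0.06329      0.0422
  eq         0.009735     0.05519
  solve Keq expr → x = 0.0211; check Q = 3301

Q₀ = 0.4332; Q < K (proceeds forward)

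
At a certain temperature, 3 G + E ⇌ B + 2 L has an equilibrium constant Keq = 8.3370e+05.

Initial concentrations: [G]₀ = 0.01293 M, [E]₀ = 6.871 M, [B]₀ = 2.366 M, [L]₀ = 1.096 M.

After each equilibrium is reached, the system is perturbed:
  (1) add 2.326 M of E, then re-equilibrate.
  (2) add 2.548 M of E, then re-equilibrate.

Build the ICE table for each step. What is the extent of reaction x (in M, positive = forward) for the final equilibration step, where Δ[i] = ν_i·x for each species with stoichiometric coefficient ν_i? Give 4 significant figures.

Q₀ = 1.9135e+05 vs Keq = 8.3370e+05 ⇒ Q<K, forward
Step 1:
                  G         E         B         L
  I         0.01293     6.871     2.366     1.096
  C       -0.004995 -0.001665  0.001665   0.00333
  E        0.007935     6.869     2.368     1.099
  solve Keq expr → x = 0.001665; check Q = 8.3370e+05
Then add 2.326 M of E.
Step 2:
                  G         E         B         L
  I        0.007935     9.195     2.368     1.099
  C       -7.3262e-04 -2.4421e-04 2.4421e-04 4.8841e-04
  E        0.007202     9.195     2.368       1.1
  solve Keq expr → x = 2.4421e-04; check Q = 8.3370e+05
Then add 2.548 M of E.
Step 3:
                  G         E         B         L
  I        0.007202     11.74     2.368       1.1
  C       -5.6221e-04 -1.8740e-04 1.8740e-04 3.7481e-04
  E         0.00664     11.74     2.368       1.1
  solve Keq expr → x = 1.8740e-04; check Q = 8.3370e+05

x = 1.8740e-04 M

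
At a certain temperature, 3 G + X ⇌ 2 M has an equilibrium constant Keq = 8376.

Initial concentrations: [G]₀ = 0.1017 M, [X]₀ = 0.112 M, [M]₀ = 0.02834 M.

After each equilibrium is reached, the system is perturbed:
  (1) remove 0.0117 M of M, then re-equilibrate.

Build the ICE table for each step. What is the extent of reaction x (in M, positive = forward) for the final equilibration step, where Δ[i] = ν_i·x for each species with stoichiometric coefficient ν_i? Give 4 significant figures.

x = 5.9952e-04 M

Q₀ = 6.817 vs Keq = 8376 ⇒ Q<K, forward
Step 1:
                    G           X           M
  Initial      0.1017       0.112     0.02834
  Change     -0.08057    -0.02686     0.05371
  Equil       0.02113     0.08514     0.08205
  solve Keq expr → x = 0.02686; check Q = 8376
Then remove 0.0117 M of M.
Step 2:
                    G           X           M
  Initial     0.02113     0.08514     0.07035
  Change    -0.001799 -5.9952e-04    0.001199
  Equil       0.01934     0.08455     0.07155
  solve Keq expr → x = 5.9952e-04; check Q = 8376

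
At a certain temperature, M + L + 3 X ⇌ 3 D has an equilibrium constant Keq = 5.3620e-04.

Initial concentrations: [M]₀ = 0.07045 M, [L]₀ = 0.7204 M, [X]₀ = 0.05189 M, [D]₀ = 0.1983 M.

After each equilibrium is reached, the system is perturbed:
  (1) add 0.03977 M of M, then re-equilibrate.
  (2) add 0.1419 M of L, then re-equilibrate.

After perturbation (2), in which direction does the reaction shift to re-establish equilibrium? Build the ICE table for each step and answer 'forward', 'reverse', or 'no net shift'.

Q₀ = 1100 vs Keq = 5.3620e-04 ⇒ Q>K, reverse
Step 1:
                   M          L          X          D
  Initial    0.07045     0.7204    0.05189     0.1983
  Change     0.06303    0.06303     0.1891    -0.1891
  Equil       0.1335     0.7834      0.241   0.009223
  solve Keq expr → x = -0.06303; check Q = 5.3620e-04
Then add 0.03977 M of M.
Step 2:
                   M          L          X          D
  Initial     0.1732     0.7834      0.241   0.009223
  Change  -2.6601e-04 -2.6601e-04 -7.9804e-04 7.9804e-04
  Equil        0.173     0.7832     0.2402    0.01002
  solve Keq expr → x = 2.6601e-04; check Q = 5.3620e-04
Then add 0.1419 M of L.
Step 3:
                   M          L          X          D
  Initial      0.173     0.9251     0.2402    0.01002
  Change  -1.8120e-04 -1.8120e-04 -5.4360e-04 5.4360e-04
  Equil       0.1728     0.9249     0.2396    0.01056
  solve Keq expr → x = 1.8120e-04; check Q = 5.3620e-04

Direction: forward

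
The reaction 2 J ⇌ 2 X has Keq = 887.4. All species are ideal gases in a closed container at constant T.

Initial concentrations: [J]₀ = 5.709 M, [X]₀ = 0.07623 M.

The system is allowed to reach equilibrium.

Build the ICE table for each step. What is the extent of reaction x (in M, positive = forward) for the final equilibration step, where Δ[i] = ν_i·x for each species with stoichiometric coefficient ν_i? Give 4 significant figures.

x = 2.761 M

Q₀ = 1.7829e-04 vs Keq = 887.4 ⇒ Q<K, forward
Step 1:
                   J          X
  I            5.709    0.07623
  C           -5.521      5.521
  E           0.1879      5.597
  solve Keq expr → x = 2.761; check Q = 887.4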